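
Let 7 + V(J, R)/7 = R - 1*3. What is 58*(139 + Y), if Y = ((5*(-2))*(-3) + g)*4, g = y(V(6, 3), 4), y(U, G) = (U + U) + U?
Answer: -19082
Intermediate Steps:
V(J, R) = -70 + 7*R (V(J, R) = -49 + 7*(R - 1*3) = -49 + 7*(R - 3) = -49 + 7*(-3 + R) = -49 + (-21 + 7*R) = -70 + 7*R)
y(U, G) = 3*U (y(U, G) = 2*U + U = 3*U)
g = -147 (g = 3*(-70 + 7*3) = 3*(-70 + 21) = 3*(-49) = -147)
Y = -468 (Y = ((5*(-2))*(-3) - 147)*4 = (-10*(-3) - 147)*4 = (30 - 147)*4 = -117*4 = -468)
58*(139 + Y) = 58*(139 - 468) = 58*(-329) = -19082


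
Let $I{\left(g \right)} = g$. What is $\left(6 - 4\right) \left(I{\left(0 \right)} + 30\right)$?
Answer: $60$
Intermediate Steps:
$\left(6 - 4\right) \left(I{\left(0 \right)} + 30\right) = \left(6 - 4\right) \left(0 + 30\right) = \left(6 - 4\right) 30 = 2 \cdot 30 = 60$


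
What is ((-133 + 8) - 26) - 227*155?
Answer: -35336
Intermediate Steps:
((-133 + 8) - 26) - 227*155 = (-125 - 26) - 35185 = -151 - 35185 = -35336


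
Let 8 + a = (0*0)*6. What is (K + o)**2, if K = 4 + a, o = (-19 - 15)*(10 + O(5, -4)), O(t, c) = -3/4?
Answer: 405769/4 ≈ 1.0144e+5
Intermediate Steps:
a = -8 (a = -8 + (0*0)*6 = -8 + 0*6 = -8 + 0 = -8)
O(t, c) = -3/4 (O(t, c) = -3*1/4 = -3/4)
o = -629/2 (o = (-19 - 15)*(10 - 3/4) = -34*37/4 = -629/2 ≈ -314.50)
K = -4 (K = 4 - 8 = -4)
(K + o)**2 = (-4 - 629/2)**2 = (-637/2)**2 = 405769/4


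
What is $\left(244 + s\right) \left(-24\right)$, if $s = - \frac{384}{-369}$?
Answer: $- \frac{241120}{41} \approx -5881.0$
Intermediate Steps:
$s = \frac{128}{123}$ ($s = \left(-384\right) \left(- \frac{1}{369}\right) = \frac{128}{123} \approx 1.0406$)
$\left(244 + s\right) \left(-24\right) = \left(244 + \frac{128}{123}\right) \left(-24\right) = \frac{30140}{123} \left(-24\right) = - \frac{241120}{41}$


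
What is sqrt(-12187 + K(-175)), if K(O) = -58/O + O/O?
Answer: 2*I*sqrt(3731861)/35 ≈ 110.39*I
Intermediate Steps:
K(O) = 1 - 58/O (K(O) = -58/O + 1 = 1 - 58/O)
sqrt(-12187 + K(-175)) = sqrt(-12187 + (-58 - 175)/(-175)) = sqrt(-12187 - 1/175*(-233)) = sqrt(-12187 + 233/175) = sqrt(-2132492/175) = 2*I*sqrt(3731861)/35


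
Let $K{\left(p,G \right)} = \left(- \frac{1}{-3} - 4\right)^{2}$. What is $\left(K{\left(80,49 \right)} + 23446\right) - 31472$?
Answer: $- \frac{72113}{9} \approx -8012.6$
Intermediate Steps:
$K{\left(p,G \right)} = \frac{121}{9}$ ($K{\left(p,G \right)} = \left(\left(-1\right) \left(- \frac{1}{3}\right) - 4\right)^{2} = \left(\frac{1}{3} - 4\right)^{2} = \left(- \frac{11}{3}\right)^{2} = \frac{121}{9}$)
$\left(K{\left(80,49 \right)} + 23446\right) - 31472 = \left(\frac{121}{9} + 23446\right) - 31472 = \frac{211135}{9} - 31472 = - \frac{72113}{9}$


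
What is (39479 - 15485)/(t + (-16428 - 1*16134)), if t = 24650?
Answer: -279/92 ≈ -3.0326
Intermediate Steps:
(39479 - 15485)/(t + (-16428 - 1*16134)) = (39479 - 15485)/(24650 + (-16428 - 1*16134)) = 23994/(24650 + (-16428 - 16134)) = 23994/(24650 - 32562) = 23994/(-7912) = 23994*(-1/7912) = -279/92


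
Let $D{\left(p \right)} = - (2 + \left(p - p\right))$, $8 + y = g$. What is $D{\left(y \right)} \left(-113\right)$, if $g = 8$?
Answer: $226$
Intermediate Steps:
$y = 0$ ($y = -8 + 8 = 0$)
$D{\left(p \right)} = -2$ ($D{\left(p \right)} = - (2 + 0) = \left(-1\right) 2 = -2$)
$D{\left(y \right)} \left(-113\right) = \left(-2\right) \left(-113\right) = 226$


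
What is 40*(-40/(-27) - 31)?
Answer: -31880/27 ≈ -1180.7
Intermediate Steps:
40*(-40/(-27) - 31) = 40*(-40*(-1/27) - 31) = 40*(40/27 - 31) = 40*(-797/27) = -31880/27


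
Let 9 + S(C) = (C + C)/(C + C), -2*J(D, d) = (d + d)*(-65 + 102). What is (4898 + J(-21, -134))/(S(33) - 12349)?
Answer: -9856/12357 ≈ -0.79760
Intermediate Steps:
J(D, d) = -37*d (J(D, d) = -(d + d)*(-65 + 102)/2 = -2*d*37/2 = -37*d)
S(C) = -8 (S(C) = -9 + (C + C)/(C + C) = -9 + (2*C)/((2*C)) = -9 + (2*C)*(1/(2*C)) = -9 + 1 = -8)
(4898 + J(-21, -134))/(S(33) - 12349) = (4898 - 37*(-134))/(-8 - 12349) = (4898 + 4958)/(-12357) = 9856*(-1/12357) = -9856/12357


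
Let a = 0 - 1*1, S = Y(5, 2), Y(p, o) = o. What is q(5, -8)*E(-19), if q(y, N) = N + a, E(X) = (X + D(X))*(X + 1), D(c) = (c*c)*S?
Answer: 113886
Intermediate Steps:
S = 2
a = -1 (a = 0 - 1 = -1)
D(c) = 2*c² (D(c) = (c*c)*2 = c²*2 = 2*c²)
E(X) = (1 + X)*(X + 2*X²) (E(X) = (X + 2*X²)*(X + 1) = (X + 2*X²)*(1 + X) = (1 + X)*(X + 2*X²))
q(y, N) = -1 + N (q(y, N) = N - 1 = -1 + N)
q(5, -8)*E(-19) = (-1 - 8)*(-19*(1 + 2*(-19)² + 3*(-19))) = -(-171)*(1 + 2*361 - 57) = -(-171)*(1 + 722 - 57) = -(-171)*666 = -9*(-12654) = 113886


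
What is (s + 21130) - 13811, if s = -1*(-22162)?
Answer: 29481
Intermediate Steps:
s = 22162
(s + 21130) - 13811 = (22162 + 21130) - 13811 = 43292 - 13811 = 29481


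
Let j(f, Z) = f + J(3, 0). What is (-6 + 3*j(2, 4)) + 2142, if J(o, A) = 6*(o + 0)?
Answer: 2196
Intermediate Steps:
J(o, A) = 6*o
j(f, Z) = 18 + f (j(f, Z) = f + 6*3 = f + 18 = 18 + f)
(-6 + 3*j(2, 4)) + 2142 = (-6 + 3*(18 + 2)) + 2142 = (-6 + 3*20) + 2142 = (-6 + 60) + 2142 = 54 + 2142 = 2196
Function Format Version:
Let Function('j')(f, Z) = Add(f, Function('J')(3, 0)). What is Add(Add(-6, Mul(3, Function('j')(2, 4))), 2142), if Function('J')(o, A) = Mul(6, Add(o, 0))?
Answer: 2196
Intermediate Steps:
Function('J')(o, A) = Mul(6, o)
Function('j')(f, Z) = Add(18, f) (Function('j')(f, Z) = Add(f, Mul(6, 3)) = Add(f, 18) = Add(18, f))
Add(Add(-6, Mul(3, Function('j')(2, 4))), 2142) = Add(Add(-6, Mul(3, Add(18, 2))), 2142) = Add(Add(-6, Mul(3, 20)), 2142) = Add(Add(-6, 60), 2142) = Add(54, 2142) = 2196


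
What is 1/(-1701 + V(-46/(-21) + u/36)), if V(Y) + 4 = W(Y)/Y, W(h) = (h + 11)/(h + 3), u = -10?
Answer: -149179/254145193 ≈ -0.00058698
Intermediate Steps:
W(h) = (11 + h)/(3 + h)
V(Y) = -4 + (11 + Y)/(Y*(3 + Y)) (V(Y) = -4 + ((11 + Y)/(3 + Y))/Y = -4 + (11 + Y)/(Y*(3 + Y)))
1/(-1701 + V(-46/(-21) + u/36)) = 1/(-1701 + (11 + (-46/(-21) - 10/36) - 4*(-46/(-21) - 10/36)*(3 + (-46/(-21) - 10/36)))/((-46/(-21) - 10/36)*(3 + (-46/(-21) - 10/36)))) = 1/(-1701 + (11 + (-46*(-1/21) - 10*1/36) - 4*(-46*(-1/21) - 10*1/36)*(3 + (-46*(-1/21) - 10*1/36)))/((-46*(-1/21) - 10*1/36)*(3 + (-46*(-1/21) - 10*1/36)))) = 1/(-1701 + (11 + (46/21 - 5/18) - 4*(46/21 - 5/18)*(3 + (46/21 - 5/18)))/((46/21 - 5/18)*(3 + (46/21 - 5/18)))) = 1/(-1701 + (11 + 241/126 - 4*241/126*(3 + 241/126))/((241/126)*(3 + 241/126))) = 1/(-1701 + 126*(11 + 241/126 - 4*241/126*619/126)/(241*(619/126))) = 1/(-1701 + (126/241)*(126/619)*(11 + 241/126 - 149179/3969)) = 1/(-1701 + (126/241)*(126/619)*(-195857/7938)) = 1/(-1701 - 391714/149179) = 1/(-254145193/149179) = -149179/254145193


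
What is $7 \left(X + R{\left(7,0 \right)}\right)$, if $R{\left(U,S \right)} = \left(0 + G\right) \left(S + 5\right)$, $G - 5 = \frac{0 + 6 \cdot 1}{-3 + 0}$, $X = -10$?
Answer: $35$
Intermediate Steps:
$G = 3$ ($G = 5 + \frac{0 + 6 \cdot 1}{-3 + 0} = 5 + \frac{0 + 6}{-3} = 5 + 6 \left(- \frac{1}{3}\right) = 5 - 2 = 3$)
$R{\left(U,S \right)} = 15 + 3 S$ ($R{\left(U,S \right)} = \left(0 + 3\right) \left(S + 5\right) = 3 \left(5 + S\right) = 15 + 3 S$)
$7 \left(X + R{\left(7,0 \right)}\right) = 7 \left(-10 + \left(15 + 3 \cdot 0\right)\right) = 7 \left(-10 + \left(15 + 0\right)\right) = 7 \left(-10 + 15\right) = 7 \cdot 5 = 35$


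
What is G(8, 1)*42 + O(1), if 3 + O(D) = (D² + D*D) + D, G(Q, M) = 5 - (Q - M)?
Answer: -84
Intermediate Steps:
G(Q, M) = 5 + M - Q (G(Q, M) = 5 + (M - Q) = 5 + M - Q)
O(D) = -3 + D + 2*D² (O(D) = -3 + ((D² + D*D) + D) = -3 + ((D² + D²) + D) = -3 + (2*D² + D) = -3 + (D + 2*D²) = -3 + D + 2*D²)
G(8, 1)*42 + O(1) = (5 + 1 - 1*8)*42 + (-3 + 1 + 2*1²) = (5 + 1 - 8)*42 + (-3 + 1 + 2*1) = -2*42 + (-3 + 1 + 2) = -84 + 0 = -84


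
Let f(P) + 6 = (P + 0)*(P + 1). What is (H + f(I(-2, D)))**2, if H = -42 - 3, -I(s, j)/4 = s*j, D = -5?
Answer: 2277081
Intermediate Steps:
I(s, j) = -4*j*s (I(s, j) = -4*s*j = -4*j*s)
f(P) = -6 + P*(1 + P) (f(P) = -6 + (P + 0)*(P + 1) = -6 + P*(1 + P))
H = -45
(H + f(I(-2, D)))**2 = (-45 + (-6 - 4*(-5)*(-2) + (-4*(-5)*(-2))**2))**2 = (-45 + (-6 - 40 + (-40)**2))**2 = (-45 + (-6 - 40 + 1600))**2 = (-45 + 1554)**2 = 1509**2 = 2277081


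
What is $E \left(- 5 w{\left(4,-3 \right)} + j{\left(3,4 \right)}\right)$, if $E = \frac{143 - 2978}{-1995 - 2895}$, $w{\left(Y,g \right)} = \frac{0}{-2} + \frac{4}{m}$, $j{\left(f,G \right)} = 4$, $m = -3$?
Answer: $\frac{1008}{163} \approx 6.1841$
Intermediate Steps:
$w{\left(Y,g \right)} = - \frac{4}{3}$ ($w{\left(Y,g \right)} = \frac{0}{-2} + \frac{4}{-3} = 0 \left(- \frac{1}{2}\right) + 4 \left(- \frac{1}{3}\right) = 0 - \frac{4}{3} = - \frac{4}{3}$)
$E = \frac{189}{326}$ ($E = - \frac{2835}{-4890} = \left(-2835\right) \left(- \frac{1}{4890}\right) = \frac{189}{326} \approx 0.57975$)
$E \left(- 5 w{\left(4,-3 \right)} + j{\left(3,4 \right)}\right) = \frac{189 \left(\left(-5\right) \left(- \frac{4}{3}\right) + 4\right)}{326} = \frac{189 \left(\frac{20}{3} + 4\right)}{326} = \frac{189}{326} \cdot \frac{32}{3} = \frac{1008}{163}$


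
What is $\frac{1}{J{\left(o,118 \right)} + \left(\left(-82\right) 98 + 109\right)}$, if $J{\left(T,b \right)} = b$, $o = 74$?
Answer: $- \frac{1}{7809} \approx -0.00012806$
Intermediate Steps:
$\frac{1}{J{\left(o,118 \right)} + \left(\left(-82\right) 98 + 109\right)} = \frac{1}{118 + \left(\left(-82\right) 98 + 109\right)} = \frac{1}{118 + \left(-8036 + 109\right)} = \frac{1}{118 - 7927} = \frac{1}{-7809} = - \frac{1}{7809}$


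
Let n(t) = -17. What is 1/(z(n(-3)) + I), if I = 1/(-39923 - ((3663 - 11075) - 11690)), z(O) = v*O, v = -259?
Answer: 20821/91674862 ≈ 0.00022712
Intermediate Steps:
z(O) = -259*O
I = -1/20821 (I = 1/(-39923 - (-7412 - 11690)) = 1/(-39923 - 1*(-19102)) = 1/(-39923 + 19102) = 1/(-20821) = -1/20821 ≈ -4.8028e-5)
1/(z(n(-3)) + I) = 1/(-259*(-17) - 1/20821) = 1/(4403 - 1/20821) = 1/(91674862/20821) = 20821/91674862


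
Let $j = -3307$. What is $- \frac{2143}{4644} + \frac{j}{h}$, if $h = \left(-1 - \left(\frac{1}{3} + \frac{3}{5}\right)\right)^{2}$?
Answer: $- \frac{3457286563}{3905604} \approx -885.21$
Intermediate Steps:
$h = \frac{841}{225}$ ($h = \left(-1 - \frac{14}{15}\right)^{2} = \left(- \frac{29}{15}\right)^{2} = \frac{841}{225} \approx 3.7378$)
$- \frac{2143}{4644} + \frac{j}{h} = - \frac{2143}{4644} - \frac{3307}{\frac{841}{225}} = \left(-2143\right) \frac{1}{4644} - \frac{744075}{841} = - \frac{2143}{4644} - \frac{744075}{841} = - \frac{3457286563}{3905604}$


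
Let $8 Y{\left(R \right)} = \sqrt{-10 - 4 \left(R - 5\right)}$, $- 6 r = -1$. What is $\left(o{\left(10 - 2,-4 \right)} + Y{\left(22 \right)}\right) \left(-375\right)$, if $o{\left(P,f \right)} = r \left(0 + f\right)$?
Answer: $250 - \frac{375 i \sqrt{78}}{8} \approx 250.0 - 413.99 i$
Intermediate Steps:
$r = \frac{1}{6}$ ($r = \left(- \frac{1}{6}\right) \left(-1\right) = \frac{1}{6} \approx 0.16667$)
$o{\left(P,f \right)} = \frac{f}{6}$ ($o{\left(P,f \right)} = \frac{0 + f}{6} = \frac{f}{6}$)
$Y{\left(R \right)} = \frac{\sqrt{10 - 4 R}}{8}$ ($Y{\left(R \right)} = \frac{\sqrt{-10 - 4 \left(R - 5\right)}}{8} = \frac{\sqrt{-10 - 4 \left(-5 + R\right)}}{8} = \frac{\sqrt{-10 - \left(-20 + 4 R\right)}}{8} = \frac{\sqrt{10 - 4 R}}{8}$)
$\left(o{\left(10 - 2,-4 \right)} + Y{\left(22 \right)}\right) \left(-375\right) = \left(\frac{1}{6} \left(-4\right) + \frac{\sqrt{10 - 88}}{8}\right) \left(-375\right) = \left(- \frac{2}{3} + \frac{\sqrt{10 - 88}}{8}\right) \left(-375\right) = \left(- \frac{2}{3} + \frac{\sqrt{-78}}{8}\right) \left(-375\right) = \left(- \frac{2}{3} + \frac{i \sqrt{78}}{8}\right) \left(-375\right) = 250 - \frac{375 i \sqrt{78}}{8}$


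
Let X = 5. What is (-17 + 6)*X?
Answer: -55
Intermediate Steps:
(-17 + 6)*X = (-17 + 6)*5 = -11*5 = -55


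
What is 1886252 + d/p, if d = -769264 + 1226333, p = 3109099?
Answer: 5864544664017/3109099 ≈ 1.8863e+6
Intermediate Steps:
d = 457069
1886252 + d/p = 1886252 + 457069/3109099 = 5864544664017/3109099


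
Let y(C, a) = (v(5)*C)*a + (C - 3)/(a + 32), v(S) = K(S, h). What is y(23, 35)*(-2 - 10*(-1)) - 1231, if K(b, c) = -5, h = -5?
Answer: -2239717/67 ≈ -33429.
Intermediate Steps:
v(S) = -5
y(C, a) = (-3 + C)/(32 + a) - 5*C*a (y(C, a) = (-5*C)*a + (C - 3)/(a + 32) = -5*C*a + (-3 + C)/(32 + a) = (-3 + C)/(32 + a) - 5*C*a)
y(23, 35)*(-2 - 10*(-1)) - 1231 = ((-3 + 23 - 160*23*35 - 5*23*35²)/(32 + 35))*(-2 - 10*(-1)) - 1231 = ((-3 + 23 - 128800 - 5*23*1225)/67)*(-2 + 10) - 1231 = ((-3 + 23 - 128800 - 140875)/67)*8 - 1231 = ((1/67)*(-269655))*8 - 1231 = -269655/67*8 - 1231 = -2157240/67 - 1231 = -2239717/67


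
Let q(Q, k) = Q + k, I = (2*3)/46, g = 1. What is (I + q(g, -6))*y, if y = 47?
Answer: -5264/23 ≈ -228.87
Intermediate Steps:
I = 3/23 (I = 6*(1/46) = 3/23 ≈ 0.13043)
(I + q(g, -6))*y = (3/23 + (1 - 6))*47 = (3/23 - 5)*47 = -112/23*47 = -5264/23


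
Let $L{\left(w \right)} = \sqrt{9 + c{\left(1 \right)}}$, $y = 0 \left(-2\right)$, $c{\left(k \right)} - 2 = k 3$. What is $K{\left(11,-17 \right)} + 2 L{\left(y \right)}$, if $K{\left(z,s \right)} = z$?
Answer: $11 + 2 \sqrt{14} \approx 18.483$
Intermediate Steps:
$c{\left(k \right)} = 2 + 3 k$ ($c{\left(k \right)} = 2 + k 3 = 2 + 3 k$)
$y = 0$
$L{\left(w \right)} = \sqrt{14}$ ($L{\left(w \right)} = \sqrt{9 + \left(2 + 3 \cdot 1\right)} = \sqrt{9 + \left(2 + 3\right)} = \sqrt{9 + 5} = \sqrt{14}$)
$K{\left(11,-17 \right)} + 2 L{\left(y \right)} = 11 + 2 \sqrt{14}$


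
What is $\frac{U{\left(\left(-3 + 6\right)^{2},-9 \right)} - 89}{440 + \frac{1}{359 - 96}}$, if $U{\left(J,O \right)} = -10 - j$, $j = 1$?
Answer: $- \frac{26300}{115721} \approx -0.22727$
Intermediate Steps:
$U{\left(J,O \right)} = -11$ ($U{\left(J,O \right)} = -10 - 1 = -11$)
$\frac{U{\left(\left(-3 + 6\right)^{2},-9 \right)} - 89}{440 + \frac{1}{359 - 96}} = \frac{-11 - 89}{440 + \frac{1}{359 - 96}} = - \frac{100}{440 + \frac{1}{263}} = - \frac{100}{\frac{115721}{263}} = \left(-100\right) \frac{263}{115721} = - \frac{26300}{115721}$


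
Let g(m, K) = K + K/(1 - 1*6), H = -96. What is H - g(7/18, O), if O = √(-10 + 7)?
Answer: -96 - 4*I*√3/5 ≈ -96.0 - 1.3856*I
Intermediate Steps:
O = I*√3 (O = √(-3) = I*√3 ≈ 1.732*I)
g(m, K) = 4*K/5 (g(m, K) = K + K/(1 - 6) = K + K/(-5) = K + K*(-⅕) = K - K/5 = 4*K/5)
H - g(7/18, O) = -96 - 4*I*√3/5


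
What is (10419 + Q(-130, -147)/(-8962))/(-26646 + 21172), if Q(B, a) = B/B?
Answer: -93375077/49057988 ≈ -1.9034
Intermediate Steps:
Q(B, a) = 1
(10419 + Q(-130, -147)/(-8962))/(-26646 + 21172) = (10419 + 1/(-8962))/(-26646 + 21172) = (10419 + 1*(-1/8962))/(-5474) = (10419 - 1/8962)*(-1/5474) = (93375077/8962)*(-1/5474) = -93375077/49057988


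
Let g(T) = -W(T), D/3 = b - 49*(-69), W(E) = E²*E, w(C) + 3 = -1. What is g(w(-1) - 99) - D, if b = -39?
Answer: 1082701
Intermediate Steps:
w(C) = -4 (w(C) = -3 - 1 = -4)
W(E) = E³
D = 10026 (D = 3*(-39 - 49*(-69)) = 3*(-39 + 3381) = 3*3342 = 10026)
g(T) = -T³
g(w(-1) - 99) - D = -(-4 - 99)³ - 1*10026 = -1*(-103)³ - 10026 = -1*(-1092727) - 10026 = 1092727 - 10026 = 1082701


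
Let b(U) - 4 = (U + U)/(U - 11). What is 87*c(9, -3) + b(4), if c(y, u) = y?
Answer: 5501/7 ≈ 785.86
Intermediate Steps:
b(U) = 4 + 2*U/(-11 + U) (b(U) = 4 + (U + U)/(U - 11) = 4 + (2*U)/(-11 + U) = 4 + 2*U/(-11 + U))
87*c(9, -3) + b(4) = 87*9 + 2*(-22 + 3*4)/(-11 + 4) = 783 + 2*(-22 + 12)/(-7) = 783 + 2*(-1/7)*(-10) = 783 + 20/7 = 5501/7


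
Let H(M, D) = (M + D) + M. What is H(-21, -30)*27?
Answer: -1944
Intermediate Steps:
H(M, D) = D + 2*M (H(M, D) = (D + M) + M = D + 2*M)
H(-21, -30)*27 = (-30 + 2*(-21))*27 = (-30 - 42)*27 = -72*27 = -1944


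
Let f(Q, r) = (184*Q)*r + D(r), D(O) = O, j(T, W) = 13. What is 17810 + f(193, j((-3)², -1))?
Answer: 479479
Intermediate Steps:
f(Q, r) = r + 184*Q*r (f(Q, r) = (184*Q)*r + r = 184*Q*r + r = r + 184*Q*r)
17810 + f(193, j((-3)², -1)) = 17810 + 13*(1 + 184*193) = 17810 + 13*(1 + 35512) = 17810 + 13*35513 = 17810 + 461669 = 479479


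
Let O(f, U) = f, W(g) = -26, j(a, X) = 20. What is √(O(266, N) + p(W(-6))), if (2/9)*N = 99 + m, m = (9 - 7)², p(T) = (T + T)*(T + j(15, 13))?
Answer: 17*√2 ≈ 24.042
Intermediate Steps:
p(T) = 2*T*(20 + T) (p(T) = (T + T)*(T + 20) = (2*T)*(20 + T) = 2*T*(20 + T))
m = 4 (m = 2² = 4)
N = 927/2 (N = 9*(99 + 4)/2 = (9/2)*103 = 927/2 ≈ 463.50)
√(O(266, N) + p(W(-6))) = √(266 + 2*(-26)*(20 - 26)) = √(266 + 2*(-26)*(-6)) = √(266 + 312) = √578 = 17*√2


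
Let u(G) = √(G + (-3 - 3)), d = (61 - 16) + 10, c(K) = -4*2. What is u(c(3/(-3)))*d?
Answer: 55*I*√14 ≈ 205.79*I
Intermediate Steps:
c(K) = -8
d = 55 (d = 45 + 10 = 55)
u(G) = √(-6 + G) (u(G) = √(G - 6) = √(-6 + G))
u(c(3/(-3)))*d = √(-6 - 8)*55 = √(-14)*55 = (I*√14)*55 = 55*I*√14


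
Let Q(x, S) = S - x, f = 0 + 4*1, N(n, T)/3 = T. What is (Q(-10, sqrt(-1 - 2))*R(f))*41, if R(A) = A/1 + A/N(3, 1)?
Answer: 6560/3 + 656*I*sqrt(3)/3 ≈ 2186.7 + 378.74*I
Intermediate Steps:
N(n, T) = 3*T
f = 4 (f = 0 + 4 = 4)
R(A) = 4*A/3 (R(A) = A/1 + A/((3*1)) = A*1 + A/3 = A + A*(1/3) = A + A/3 = 4*A/3)
(Q(-10, sqrt(-1 - 2))*R(f))*41 = ((sqrt(-1 - 2) - 1*(-10))*((4/3)*4))*41 = ((sqrt(-3) + 10)*(16/3))*41 = ((I*sqrt(3) + 10)*(16/3))*41 = ((10 + I*sqrt(3))*(16/3))*41 = (160/3 + 16*I*sqrt(3)/3)*41 = 6560/3 + 656*I*sqrt(3)/3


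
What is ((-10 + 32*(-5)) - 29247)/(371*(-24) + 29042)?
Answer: -29417/20138 ≈ -1.4608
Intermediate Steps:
((-10 + 32*(-5)) - 29247)/(371*(-24) + 29042) = ((-10 - 160) - 29247)/(-8904 + 29042) = (-170 - 29247)/20138 = -29417*1/20138 = -29417/20138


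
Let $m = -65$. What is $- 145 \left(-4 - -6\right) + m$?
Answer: $-355$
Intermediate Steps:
$- 145 \left(-4 - -6\right) + m = - 145 \left(-4 - -6\right) - 65 = - 145 \left(-4 + 6\right) - 65 = \left(-145\right) 2 - 65 = -290 - 65 = -355$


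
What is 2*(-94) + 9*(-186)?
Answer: -1862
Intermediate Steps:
2*(-94) + 9*(-186) = -188 - 1674 = -1862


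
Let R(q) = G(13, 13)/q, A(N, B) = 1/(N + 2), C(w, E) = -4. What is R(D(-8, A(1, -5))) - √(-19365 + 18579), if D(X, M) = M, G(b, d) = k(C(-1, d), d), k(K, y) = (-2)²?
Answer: 12 - I*√786 ≈ 12.0 - 28.036*I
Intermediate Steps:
k(K, y) = 4
G(b, d) = 4
A(N, B) = 1/(2 + N)
R(q) = 4/q
R(D(-8, A(1, -5))) - √(-19365 + 18579) = 4/(1/(2 + 1)) - √(-19365 + 18579) = 4/(1/3) - √(-786) = 4/(⅓) - I*√786 = 4*3 - I*√786 = 12 - I*√786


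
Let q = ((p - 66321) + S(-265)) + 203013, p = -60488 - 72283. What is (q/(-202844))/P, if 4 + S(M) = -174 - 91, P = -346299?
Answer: 913/17561168589 ≈ 5.1990e-8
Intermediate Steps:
p = -132771
S(M) = -269 (S(M) = -4 + (-174 - 91) = -4 - 265 = -269)
q = 3652 (q = ((-132771 - 66321) - 269) + 203013 = (-199092 - 269) + 203013 = -199361 + 203013 = 3652)
(q/(-202844))/P = (3652/(-202844))/(-346299) = (3652*(-1/202844))*(-1/346299) = -913/50711*(-1/346299) = 913/17561168589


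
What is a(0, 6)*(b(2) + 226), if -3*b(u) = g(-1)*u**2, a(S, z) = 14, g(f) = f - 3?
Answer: 9716/3 ≈ 3238.7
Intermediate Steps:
g(f) = -3 + f
b(u) = 4*u**2/3 (b(u) = -(-3 - 1)*u**2/3 = -(-4)*u**2/3 = 4*u**2/3)
a(0, 6)*(b(2) + 226) = 14*((4/3)*2**2 + 226) = 14*((4/3)*4 + 226) = 14*(16/3 + 226) = 14*(694/3) = 9716/3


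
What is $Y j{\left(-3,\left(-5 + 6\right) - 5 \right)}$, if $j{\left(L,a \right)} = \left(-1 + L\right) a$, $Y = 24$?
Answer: $384$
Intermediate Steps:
$j{\left(L,a \right)} = a \left(-1 + L\right)$
$Y j{\left(-3,\left(-5 + 6\right) - 5 \right)} = 24 \left(\left(-5 + 6\right) - 5\right) \left(-1 - 3\right) = 24 \left(1 - 5\right) \left(-4\right) = 24 \left(\left(-4\right) \left(-4\right)\right) = 24 \cdot 16 = 384$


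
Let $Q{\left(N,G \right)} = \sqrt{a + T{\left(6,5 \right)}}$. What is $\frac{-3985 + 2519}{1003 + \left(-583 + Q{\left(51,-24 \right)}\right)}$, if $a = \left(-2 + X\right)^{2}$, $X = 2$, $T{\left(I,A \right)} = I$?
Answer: $- \frac{102620}{29399} + \frac{733 \sqrt{6}}{88197} \approx -3.4702$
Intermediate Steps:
$a = 0$ ($a = \left(-2 + 2\right)^{2} = 0^{2} = 0$)
$Q{\left(N,G \right)} = \sqrt{6}$ ($Q{\left(N,G \right)} = \sqrt{0 + 6} = \sqrt{6}$)
$\frac{-3985 + 2519}{1003 + \left(-583 + Q{\left(51,-24 \right)}\right)} = \frac{-3985 + 2519}{1003 - \left(583 - \sqrt{6}\right)} = - \frac{1466}{420 + \sqrt{6}}$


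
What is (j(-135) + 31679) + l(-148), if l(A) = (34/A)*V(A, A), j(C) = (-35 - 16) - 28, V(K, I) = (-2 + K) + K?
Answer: 1171733/37 ≈ 31668.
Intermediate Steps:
V(K, I) = -2 + 2*K
j(C) = -79 (j(C) = -51 - 28 = -79)
l(A) = 34*(-2 + 2*A)/A (l(A) = (34/A)*(-2 + 2*A) = 34*(-2 + 2*A)/A)
(j(-135) + 31679) + l(-148) = (-79 + 31679) + (68 - 68/(-148)) = 31600 + (68 - 68*(-1/148)) = 31600 + (68 + 17/37) = 31600 + 2533/37 = 1171733/37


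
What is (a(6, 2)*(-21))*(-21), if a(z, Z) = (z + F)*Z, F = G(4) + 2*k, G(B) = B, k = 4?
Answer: 15876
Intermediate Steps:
F = 12 (F = 4 + 2*4 = 4 + 8 = 12)
a(z, Z) = Z*(12 + z) (a(z, Z) = (z + 12)*Z = (12 + z)*Z = Z*(12 + z))
(a(6, 2)*(-21))*(-21) = ((2*(12 + 6))*(-21))*(-21) = ((2*18)*(-21))*(-21) = (36*(-21))*(-21) = -756*(-21) = 15876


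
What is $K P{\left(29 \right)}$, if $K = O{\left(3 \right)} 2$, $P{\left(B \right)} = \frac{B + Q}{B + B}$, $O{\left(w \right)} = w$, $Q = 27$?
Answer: $\frac{168}{29} \approx 5.7931$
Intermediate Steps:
$P{\left(B \right)} = \frac{27 + B}{2 B}$ ($P{\left(B \right)} = \frac{B + 27}{B + B} = \frac{27 + B}{2 B}$)
$K = 6$ ($K = 3 \cdot 2 = 6$)
$K P{\left(29 \right)} = 6 \frac{27 + 29}{2 \cdot 29} = 6 \cdot \frac{1}{2} \cdot \frac{1}{29} \cdot 56 = 6 \cdot \frac{28}{29} = \frac{168}{29}$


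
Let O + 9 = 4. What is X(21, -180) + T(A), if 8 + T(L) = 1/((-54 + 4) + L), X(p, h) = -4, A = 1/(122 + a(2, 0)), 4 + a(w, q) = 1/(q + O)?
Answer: -353929/29445 ≈ -12.020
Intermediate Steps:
O = -5 (O = -9 + 4 = -5)
a(w, q) = -4 + 1/(-5 + q) (a(w, q) = -4 + 1/(q - 5) = -4 + 1/(-5 + q))
A = 5/589 (A = 1/(122 + (21 - 4*0)/(-5 + 0)) = 1/(122 + (21 + 0)/(-5)) = 1/(122 - 1/5*21) = 1/(122 - 21/5) = 1/(589/5) = 5/589 ≈ 0.0084890)
T(L) = -8 + 1/(-50 + L) (T(L) = -8 + 1/((-54 + 4) + L) = -8 + 1/(-50 + L))
X(21, -180) + T(A) = -4 + (401 - 8*5/589)/(-50 + 5/589) = -4 + (401 - 40/589)/(-29445/589) = -4 - 589/29445*236149/589 = -4 - 236149/29445 = -353929/29445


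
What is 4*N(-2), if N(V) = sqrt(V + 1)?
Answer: 4*I ≈ 4.0*I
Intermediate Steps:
N(V) = sqrt(1 + V)
4*N(-2) = 4*sqrt(1 - 2) = 4*sqrt(-1) = 4*I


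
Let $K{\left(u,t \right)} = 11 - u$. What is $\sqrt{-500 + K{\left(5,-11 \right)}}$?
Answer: $i \sqrt{494} \approx 22.226 i$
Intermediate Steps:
$\sqrt{-500 + K{\left(5,-11 \right)}} = \sqrt{-500 + \left(11 - 5\right)} = \sqrt{-500 + 6} = \sqrt{-494} = i \sqrt{494}$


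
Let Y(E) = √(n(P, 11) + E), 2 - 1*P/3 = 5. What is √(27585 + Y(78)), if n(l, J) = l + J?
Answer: √(27585 + 4*√5) ≈ 166.11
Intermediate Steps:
P = -9 (P = 6 - 3*5 = 6 - 15 = -9)
n(l, J) = J + l
Y(E) = √(2 + E) (Y(E) = √((11 - 9) + E) = √(2 + E))
√(27585 + Y(78)) = √(27585 + √(2 + 78)) = √(27585 + √80) = √(27585 + 4*√5)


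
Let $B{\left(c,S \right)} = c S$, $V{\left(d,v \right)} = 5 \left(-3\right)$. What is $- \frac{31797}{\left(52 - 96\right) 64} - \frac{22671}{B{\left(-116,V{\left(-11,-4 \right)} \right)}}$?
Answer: $- \frac{709563}{408320} \approx -1.7378$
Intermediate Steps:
$V{\left(d,v \right)} = -15$
$B{\left(c,S \right)} = S c$
$- \frac{31797}{\left(52 - 96\right) 64} - \frac{22671}{B{\left(-116,V{\left(-11,-4 \right)} \right)}} = - \frac{31797}{\left(52 - 96\right) 64} - \frac{22671}{\left(-15\right) \left(-116\right)} = - \frac{31797}{\left(-44\right) 64} - \frac{22671}{1740} = - \frac{31797}{-2816} - \frac{7557}{580} = \left(-31797\right) \left(- \frac{1}{2816}\right) - \frac{7557}{580} = \frac{31797}{2816} - \frac{7557}{580} = - \frac{709563}{408320}$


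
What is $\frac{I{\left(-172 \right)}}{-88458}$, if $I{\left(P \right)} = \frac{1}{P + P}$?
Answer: $\frac{1}{30429552} \approx 3.2863 \cdot 10^{-8}$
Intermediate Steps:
$I{\left(P \right)} = \frac{1}{2 P}$
$\frac{I{\left(-172 \right)}}{-88458} = \frac{\frac{1}{2} \frac{1}{-172}}{-88458} = \frac{1}{2} \left(- \frac{1}{172}\right) \left(- \frac{1}{88458}\right) = \left(- \frac{1}{344}\right) \left(- \frac{1}{88458}\right) = \frac{1}{30429552}$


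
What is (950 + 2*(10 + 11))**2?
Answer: 984064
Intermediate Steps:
(950 + 2*(10 + 11))**2 = (950 + 2*21)**2 = (950 + 42)**2 = 992**2 = 984064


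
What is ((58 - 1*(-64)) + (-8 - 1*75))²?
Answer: 1521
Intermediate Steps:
((58 - 1*(-64)) + (-8 - 1*75))² = ((58 + 64) + (-8 - 75))² = (122 - 83)² = 39² = 1521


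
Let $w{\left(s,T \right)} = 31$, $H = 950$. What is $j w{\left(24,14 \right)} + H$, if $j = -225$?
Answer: $-6025$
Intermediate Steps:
$j w{\left(24,14 \right)} + H = \left(-225\right) 31 + 950 = -6975 + 950 = -6025$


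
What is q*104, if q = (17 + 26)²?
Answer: 192296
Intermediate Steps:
q = 1849 (q = 43² = 1849)
q*104 = 1849*104 = 192296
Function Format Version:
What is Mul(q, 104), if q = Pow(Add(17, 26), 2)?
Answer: 192296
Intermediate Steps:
q = 1849 (q = Pow(43, 2) = 1849)
Mul(q, 104) = Mul(1849, 104) = 192296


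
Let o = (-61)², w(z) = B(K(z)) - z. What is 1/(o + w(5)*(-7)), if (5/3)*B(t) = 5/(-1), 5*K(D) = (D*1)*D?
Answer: 1/3777 ≈ 0.00026476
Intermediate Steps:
K(D) = D²/5 (K(D) = ((D*1)*D)/5 = (D*D)/5 = D²/5)
B(t) = -3 (B(t) = 3*(5/(-1))/5 = 3*(5*(-1))/5 = (⅗)*(-5) = -3)
w(z) = -3 - z
o = 3721
1/(o + w(5)*(-7)) = 1/(3721 + (-3 - 1*5)*(-7)) = 1/(3721 + (-3 - 5)*(-7)) = 1/(3721 - 8*(-7)) = 1/(3721 + 56) = 1/3777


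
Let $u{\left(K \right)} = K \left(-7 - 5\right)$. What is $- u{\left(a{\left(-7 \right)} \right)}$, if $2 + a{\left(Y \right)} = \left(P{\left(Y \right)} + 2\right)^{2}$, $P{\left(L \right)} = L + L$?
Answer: $1704$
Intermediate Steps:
$P{\left(L \right)} = 2 L$
$a{\left(Y \right)} = -2 + \left(2 + 2 Y\right)^{2}$ ($a{\left(Y \right)} = -2 + \left(2 Y + 2\right)^{2} = -2 + \left(2 + 2 Y\right)^{2}$)
$u{\left(K \right)} = - 12 K$ ($u{\left(K \right)} = K \left(-12\right) = - 12 K$)
$- u{\left(a{\left(-7 \right)} \right)} = - \left(-12\right) \left(-2 + 4 \left(1 - 7\right)^{2}\right) = - \left(-12\right) \left(-2 + 4 \left(-6\right)^{2}\right) = - \left(-12\right) \left(-2 + 4 \cdot 36\right) = - \left(-12\right) \left(-2 + 144\right) = - \left(-12\right) 142 = \left(-1\right) \left(-1704\right) = 1704$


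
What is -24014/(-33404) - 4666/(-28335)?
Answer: 418149877/473251170 ≈ 0.88357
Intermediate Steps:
-24014/(-33404) - 4666/(-28335) = -24014*(-1/33404) - 4666*(-1/28335) = 12007/16702 + 4666/28335 = 418149877/473251170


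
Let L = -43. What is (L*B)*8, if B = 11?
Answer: -3784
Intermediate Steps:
(L*B)*8 = -43*11*8 = -473*8 = -3784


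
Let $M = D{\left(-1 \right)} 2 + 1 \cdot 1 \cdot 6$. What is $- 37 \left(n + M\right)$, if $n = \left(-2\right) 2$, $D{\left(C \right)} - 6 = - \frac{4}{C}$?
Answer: $-814$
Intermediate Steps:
$D{\left(C \right)} = 6 - \frac{4}{C}$
$n = -4$
$M = 26$ ($M = \left(6 - \frac{4}{-1}\right) 2 + 1 \cdot 1 \cdot 6 = \left(6 - -4\right) 2 + 1 \cdot 6 = \left(6 + 4\right) 2 + 6 = 10 \cdot 2 + 6 = 20 + 6 = 26$)
$- 37 \left(n + M\right) = - 37 \left(-4 + 26\right) = \left(-37\right) 22 = -814$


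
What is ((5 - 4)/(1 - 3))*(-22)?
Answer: 11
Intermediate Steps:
((5 - 4)/(1 - 3))*(-22) = (1/(-2))*(-22) = (1*(-1/2))*(-22) = -1/2*(-22) = 11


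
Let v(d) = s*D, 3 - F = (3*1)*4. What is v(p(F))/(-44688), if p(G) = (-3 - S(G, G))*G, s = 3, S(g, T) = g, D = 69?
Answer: -69/14896 ≈ -0.0046321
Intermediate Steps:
F = -9 (F = 3 - 3*1*4 = 3 - 3*4 = 3 - 1*12 = 3 - 12 = -9)
p(G) = G*(-3 - G) (p(G) = (-3 - G)*G = G*(-3 - G))
v(d) = 207 (v(d) = 3*69 = 207)
v(p(F))/(-44688) = 207/(-44688) = 207*(-1/44688) = -69/14896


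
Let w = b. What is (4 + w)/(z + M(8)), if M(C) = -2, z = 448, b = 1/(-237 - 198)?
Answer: 1739/194010 ≈ 0.0089635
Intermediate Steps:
b = -1/435 (b = 1/(-435) = -1/435 ≈ -0.0022989)
w = -1/435 ≈ -0.0022989
(4 + w)/(z + M(8)) = (4 - 1/435)/(448 - 2) = (1739/435)/446 = (1739/435)*(1/446) = 1739/194010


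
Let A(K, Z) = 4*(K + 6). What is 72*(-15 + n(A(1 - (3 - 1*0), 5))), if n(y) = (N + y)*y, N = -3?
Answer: 13896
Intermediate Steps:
A(K, Z) = 24 + 4*K (A(K, Z) = 4*(6 + K) = 24 + 4*K)
n(y) = y*(-3 + y) (n(y) = (-3 + y)*y = y*(-3 + y))
72*(-15 + n(A(1 - (3 - 1*0), 5))) = 72*(-15 + (24 + 4*(1 - (3 - 1*0)))*(-3 + (24 + 4*(1 - (3 - 1*0))))) = 72*(-15 + (24 + 4*(1 - (3 + 0)))*(-3 + (24 + 4*(1 - (3 + 0))))) = 72*(-15 + (24 + 4*(1 - 1*3))*(-3 + (24 + 4*(1 - 1*3)))) = 72*(-15 + (24 + 4*(1 - 3))*(-3 + (24 + 4*(1 - 3)))) = 72*(-15 + (24 + 4*(-2))*(-3 + (24 + 4*(-2)))) = 72*(-15 + (24 - 8)*(-3 + (24 - 8))) = 72*(-15 + 16*(-3 + 16)) = 72*(-15 + 16*13) = 72*(-15 + 208) = 72*193 = 13896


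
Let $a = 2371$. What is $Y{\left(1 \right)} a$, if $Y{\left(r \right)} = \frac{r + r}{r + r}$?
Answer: $2371$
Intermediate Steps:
$Y{\left(r \right)} = 1$ ($Y{\left(r \right)} = \frac{2 r}{2 r} = 2 r \frac{1}{2 r} = 1$)
$Y{\left(1 \right)} a = 1 \cdot 2371 = 2371$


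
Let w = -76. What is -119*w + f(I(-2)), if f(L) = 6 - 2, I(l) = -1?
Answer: 9048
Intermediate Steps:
f(L) = 4
-119*w + f(I(-2)) = -119*(-76) + 4 = 9044 + 4 = 9048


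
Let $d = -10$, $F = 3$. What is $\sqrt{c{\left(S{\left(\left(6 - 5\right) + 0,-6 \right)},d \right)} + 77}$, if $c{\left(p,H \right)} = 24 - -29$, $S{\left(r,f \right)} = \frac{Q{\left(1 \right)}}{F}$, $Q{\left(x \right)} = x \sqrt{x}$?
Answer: $\sqrt{130} \approx 11.402$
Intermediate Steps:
$Q{\left(x \right)} = x^{\frac{3}{2}}$
$S{\left(r,f \right)} = \frac{1}{3}$ ($S{\left(r,f \right)} = \frac{1^{\frac{3}{2}}}{3} = 1 \cdot \frac{1}{3} = \frac{1}{3}$)
$c{\left(p,H \right)} = 53$ ($c{\left(p,H \right)} = 24 + 29 = 53$)
$\sqrt{c{\left(S{\left(\left(6 - 5\right) + 0,-6 \right)},d \right)} + 77} = \sqrt{53 + 77} = \sqrt{130}$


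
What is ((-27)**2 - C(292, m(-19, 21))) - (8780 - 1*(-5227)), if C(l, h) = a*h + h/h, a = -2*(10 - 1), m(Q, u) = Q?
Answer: -13621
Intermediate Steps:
a = -18 (a = -2*9 = -18)
C(l, h) = 1 - 18*h (C(l, h) = -18*h + h/h = -18*h + 1 = 1 - 18*h)
((-27)**2 - C(292, m(-19, 21))) - (8780 - 1*(-5227)) = ((-27)**2 - (1 - 18*(-19))) - (8780 - 1*(-5227)) = (729 - (1 + 342)) - (8780 + 5227) = (729 - 1*343) - 1*14007 = (729 - 343) - 14007 = 386 - 14007 = -13621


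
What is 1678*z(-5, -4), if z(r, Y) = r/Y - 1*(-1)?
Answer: 7551/2 ≈ 3775.5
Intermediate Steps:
z(r, Y) = 1 + r/Y (z(r, Y) = r/Y + 1 = 1 + r/Y)
1678*z(-5, -4) = 1678*((-4 - 5)/(-4)) = 1678*(-¼*(-9)) = 1678*(9/4) = 7551/2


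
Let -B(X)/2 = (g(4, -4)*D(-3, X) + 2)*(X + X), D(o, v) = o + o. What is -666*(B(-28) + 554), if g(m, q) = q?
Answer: -2308356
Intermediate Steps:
D(o, v) = 2*o
B(X) = -104*X (B(X) = -2*(-8*(-3) + 2)*(X + X) = -2*(-4*(-6) + 2)*2*X = -2*(24 + 2)*2*X = -52*2*X = -104*X)
-666*(B(-28) + 554) = -666*(-104*(-28) + 554) = -666*(2912 + 554) = -666*3466 = -2308356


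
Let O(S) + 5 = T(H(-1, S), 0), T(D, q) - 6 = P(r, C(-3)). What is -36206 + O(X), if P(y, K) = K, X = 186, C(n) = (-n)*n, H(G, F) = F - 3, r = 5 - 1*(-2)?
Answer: -36214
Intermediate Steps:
r = 7 (r = 5 + 2 = 7)
H(G, F) = -3 + F
C(n) = -n²
T(D, q) = -3 (T(D, q) = 6 - 1*(-3)² = 6 - 1*9 = 6 - 9 = -3)
O(S) = -8 (O(S) = -5 - 3 = -8)
-36206 + O(X) = -36206 - 8 = -36214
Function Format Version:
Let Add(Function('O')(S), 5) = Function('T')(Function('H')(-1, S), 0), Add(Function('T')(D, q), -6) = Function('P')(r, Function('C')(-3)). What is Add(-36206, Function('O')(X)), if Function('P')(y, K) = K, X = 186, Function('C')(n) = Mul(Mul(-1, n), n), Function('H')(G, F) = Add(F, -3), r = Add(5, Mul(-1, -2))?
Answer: -36214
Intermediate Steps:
r = 7 (r = Add(5, 2) = 7)
Function('H')(G, F) = Add(-3, F)
Function('C')(n) = Mul(-1, Pow(n, 2))
Function('T')(D, q) = -3 (Function('T')(D, q) = Add(6, Mul(-1, Pow(-3, 2))) = Add(6, Mul(-1, 9)) = Add(6, -9) = -3)
Function('O')(S) = -8 (Function('O')(S) = Add(-5, -3) = -8)
Add(-36206, Function('O')(X)) = Add(-36206, -8) = -36214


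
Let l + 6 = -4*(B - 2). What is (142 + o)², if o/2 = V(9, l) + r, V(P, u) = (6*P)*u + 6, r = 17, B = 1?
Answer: 784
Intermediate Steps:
l = -2 (l = -6 - 4*(1 - 2) = -6 - 4*(-1) = -6 + 4 = -2)
V(P, u) = 6 + 6*P*u (V(P, u) = 6*P*u + 6 = 6 + 6*P*u)
o = -170 (o = 2*((6 + 6*9*(-2)) + 17) = 2*((6 - 108) + 17) = 2*(-102 + 17) = 2*(-85) = -170)
(142 + o)² = (142 - 170)² = (-28)² = 784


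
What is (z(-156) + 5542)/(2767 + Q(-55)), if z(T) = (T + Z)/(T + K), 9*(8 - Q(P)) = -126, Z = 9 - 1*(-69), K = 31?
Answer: 692828/348625 ≈ 1.9873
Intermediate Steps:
Z = 78 (Z = 9 + 69 = 78)
Q(P) = 22 (Q(P) = 8 - ⅑*(-126) = 8 + 14 = 22)
z(T) = (78 + T)/(31 + T) (z(T) = (T + 78)/(T + 31) = (78 + T)/(31 + T))
(z(-156) + 5542)/(2767 + Q(-55)) = ((78 - 156)/(31 - 156) + 5542)/(2767 + 22) = (-78/(-125) + 5542)/2789 = (-1/125*(-78) + 5542)*(1/2789) = (78/125 + 5542)*(1/2789) = (692828/125)*(1/2789) = 692828/348625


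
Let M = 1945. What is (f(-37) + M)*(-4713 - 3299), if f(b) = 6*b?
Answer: -13804676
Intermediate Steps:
(f(-37) + M)*(-4713 - 3299) = (6*(-37) + 1945)*(-4713 - 3299) = (-222 + 1945)*(-8012) = 1723*(-8012) = -13804676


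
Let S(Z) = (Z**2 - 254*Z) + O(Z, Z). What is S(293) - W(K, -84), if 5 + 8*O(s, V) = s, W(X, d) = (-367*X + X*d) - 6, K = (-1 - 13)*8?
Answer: -39043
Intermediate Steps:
K = -112 (K = -14*8 = -112)
W(X, d) = -6 - 367*X + X*d
O(s, V) = -5/8 + s/8
S(Z) = -5/8 + Z**2 - 2031*Z/8 (S(Z) = (Z**2 - 254*Z) + (-5/8 + Z/8) = -5/8 + Z**2 - 2031*Z/8)
S(293) - W(K, -84) = (-5/8 + 293**2 - 2031/8*293) - (-6 - 367*(-112) - 112*(-84)) = (-5/8 + 85849 - 595083/8) - (-6 + 41104 + 9408) = 11463 - 1*50506 = 11463 - 50506 = -39043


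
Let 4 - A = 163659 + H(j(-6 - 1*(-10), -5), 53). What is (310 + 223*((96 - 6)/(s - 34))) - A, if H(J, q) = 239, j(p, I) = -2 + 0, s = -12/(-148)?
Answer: 41066686/251 ≈ 1.6361e+5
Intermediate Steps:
s = 3/37 (s = -12*(-1/148) = 3/37 ≈ 0.081081)
j(p, I) = -2
A = -163894 (A = 4 - (163659 + 239) = 4 - 1*163898 = 4 - 163898 = -163894)
(310 + 223*((96 - 6)/(s - 34))) - A = (310 + 223*((96 - 6)/(3/37 - 34))) - 1*(-163894) = (310 + 223*(90/(-1255/37))) + 163894 = (310 + 223*(90*(-37/1255))) + 163894 = (310 + 223*(-666/251)) + 163894 = (310 - 148518/251) + 163894 = -70708/251 + 163894 = 41066686/251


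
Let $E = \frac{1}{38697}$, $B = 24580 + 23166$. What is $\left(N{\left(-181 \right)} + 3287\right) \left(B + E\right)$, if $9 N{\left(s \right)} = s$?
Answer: $\frac{54323927966126}{348273} \approx 1.5598 \cdot 10^{8}$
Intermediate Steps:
$N{\left(s \right)} = \frac{s}{9}$
$B = 47746$
$E = \frac{1}{38697} \approx 2.5842 \cdot 10^{-5}$
$\left(N{\left(-181 \right)} + 3287\right) \left(B + E\right) = \left(\frac{1}{9} \left(-181\right) + 3287\right) \left(47746 + \frac{1}{38697}\right) = \left(- \frac{181}{9} + 3287\right) \frac{1847626963}{38697} = \frac{29402}{9} \cdot \frac{1847626963}{38697} = \frac{54323927966126}{348273}$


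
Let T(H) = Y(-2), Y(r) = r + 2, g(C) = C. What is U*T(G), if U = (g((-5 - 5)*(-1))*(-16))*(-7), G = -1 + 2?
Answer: 0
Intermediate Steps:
Y(r) = 2 + r
G = 1
U = 1120 (U = (((-5 - 5)*(-1))*(-16))*(-7) = (-10*(-1)*(-16))*(-7) = (10*(-16))*(-7) = -160*(-7) = 1120)
T(H) = 0 (T(H) = 2 - 2 = 0)
U*T(G) = 1120*0 = 0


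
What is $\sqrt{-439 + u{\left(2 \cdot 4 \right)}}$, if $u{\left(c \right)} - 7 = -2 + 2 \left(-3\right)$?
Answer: $2 i \sqrt{110} \approx 20.976 i$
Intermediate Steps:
$u{\left(c \right)} = -1$ ($u{\left(c \right)} = 7 + \left(-2 + 2 \left(-3\right)\right) = 7 - 8 = -1$)
$\sqrt{-439 + u{\left(2 \cdot 4 \right)}} = \sqrt{-439 - 1} = \sqrt{-440} = 2 i \sqrt{110}$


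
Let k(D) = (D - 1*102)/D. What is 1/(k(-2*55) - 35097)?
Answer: -55/1930229 ≈ -2.8494e-5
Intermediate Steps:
k(D) = (-102 + D)/D (k(D) = (D - 102)/D = (-102 + D)/D)
1/(k(-2*55) - 35097) = 1/((-102 - 2*55)/((-2*55)) - 35097) = 1/((-102 - 110)/(-110) - 35097) = 1/(-1/110*(-212) - 35097) = 1/(106/55 - 35097) = 1/(-1930229/55) = -55/1930229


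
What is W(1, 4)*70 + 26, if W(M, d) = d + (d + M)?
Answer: 656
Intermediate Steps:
W(M, d) = M + 2*d (W(M, d) = d + (M + d) = M + 2*d)
W(1, 4)*70 + 26 = (1 + 2*4)*70 + 26 = (1 + 8)*70 + 26 = 9*70 + 26 = 630 + 26 = 656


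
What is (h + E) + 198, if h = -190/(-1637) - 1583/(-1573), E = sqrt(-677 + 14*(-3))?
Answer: 512740439/2575001 + I*sqrt(719) ≈ 199.12 + 26.814*I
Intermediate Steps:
E = I*sqrt(719) (E = sqrt(-677 - 42) = sqrt(-719) = I*sqrt(719) ≈ 26.814*I)
h = 2890241/2575001 (h = -190*(-1/1637) - 1583*(-1/1573) = 190/1637 + 1583/1573 = 2890241/2575001 ≈ 1.1224)
(h + E) + 198 = (2890241/2575001 + I*sqrt(719)) + 198 = 512740439/2575001 + I*sqrt(719)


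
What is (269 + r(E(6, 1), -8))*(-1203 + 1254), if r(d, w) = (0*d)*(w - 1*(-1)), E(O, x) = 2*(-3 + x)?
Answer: 13719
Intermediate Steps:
E(O, x) = -6 + 2*x
r(d, w) = 0 (r(d, w) = 0*(w + 1) = 0*(1 + w) = 0)
(269 + r(E(6, 1), -8))*(-1203 + 1254) = (269 + 0)*(-1203 + 1254) = 269*51 = 13719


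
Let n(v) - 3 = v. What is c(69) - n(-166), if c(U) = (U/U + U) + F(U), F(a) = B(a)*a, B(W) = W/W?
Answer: 302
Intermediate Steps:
n(v) = 3 + v
B(W) = 1
F(a) = a (F(a) = 1*a = a)
c(U) = 1 + 2*U (c(U) = (U/U + U) + U = (1 + U) + U = 1 + 2*U)
c(69) - n(-166) = (1 + 2*69) - (3 - 166) = (1 + 138) - 1*(-163) = 139 + 163 = 302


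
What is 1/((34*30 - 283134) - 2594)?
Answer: -1/284708 ≈ -3.5124e-6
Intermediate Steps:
1/((34*30 - 283134) - 2594) = 1/((1020 - 283134) - 2594) = 1/(-282114 - 2594) = 1/(-284708) = -1/284708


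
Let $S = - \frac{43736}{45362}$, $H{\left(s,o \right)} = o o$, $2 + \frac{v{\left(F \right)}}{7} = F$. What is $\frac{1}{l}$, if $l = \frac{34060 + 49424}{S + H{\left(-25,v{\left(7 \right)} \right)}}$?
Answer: $\frac{9254119}{631166868} \approx 0.014662$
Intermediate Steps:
$v{\left(F \right)} = -14 + 7 F$
$H{\left(s,o \right)} = o^{2}$
$S = - \frac{21868}{22681}$ ($S = \left(-43736\right) \frac{1}{45362} = - \frac{21868}{22681} \approx -0.96416$)
$l = \frac{631166868}{9254119}$ ($l = \frac{34060 + 49424}{- \frac{21868}{22681} + \left(-14 + 7 \cdot 7\right)^{2}} = \frac{83484}{- \frac{21868}{22681} + \left(-14 + 49\right)^{2}} = \frac{83484}{- \frac{21868}{22681} + 35^{2}} = \frac{83484}{- \frac{21868}{22681} + 1225} = \frac{83484}{\frac{27762357}{22681}} = 83484 \cdot \frac{22681}{27762357} = \frac{631166868}{9254119} \approx 68.204$)
$\frac{1}{l} = \frac{1}{\frac{631166868}{9254119}} = \frac{9254119}{631166868}$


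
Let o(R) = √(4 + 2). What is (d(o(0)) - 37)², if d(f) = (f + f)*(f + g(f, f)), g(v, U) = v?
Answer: 169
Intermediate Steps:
o(R) = √6
d(f) = 4*f² (d(f) = (f + f)*(f + f) = (2*f)*(2*f) = 4*f²)
(d(o(0)) - 37)² = (4*(√6)² - 37)² = (4*6 - 37)² = (24 - 37)² = (-13)² = 169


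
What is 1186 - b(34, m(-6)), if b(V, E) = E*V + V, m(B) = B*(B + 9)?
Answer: 1764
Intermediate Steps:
m(B) = B*(9 + B)
b(V, E) = V + E*V
1186 - b(34, m(-6)) = 1186 - 34*(1 - 6*(9 - 6)) = 1186 - 34*(1 - 6*3) = 1186 - 34*(1 - 18) = 1186 - 34*(-17) = 1186 - 1*(-578) = 1186 + 578 = 1764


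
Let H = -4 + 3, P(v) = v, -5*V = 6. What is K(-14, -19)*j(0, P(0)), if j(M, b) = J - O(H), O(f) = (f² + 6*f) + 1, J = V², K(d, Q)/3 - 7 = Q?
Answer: -4896/25 ≈ -195.84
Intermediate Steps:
V = -6/5 (V = -⅕*6 = -6/5 ≈ -1.2000)
K(d, Q) = 21 + 3*Q
J = 36/25 (J = (-6/5)² = 36/25 ≈ 1.4400)
H = -1
O(f) = 1 + f² + 6*f
j(M, b) = 136/25 (j(M, b) = 36/25 - (1 + (-1)² + 6*(-1)) = 36/25 - (1 + 1 - 6) = 36/25 - 1*(-4) = 36/25 + 4 = 136/25)
K(-14, -19)*j(0, P(0)) = (21 + 3*(-19))*(136/25) = (21 - 57)*(136/25) = -36*136/25 = -4896/25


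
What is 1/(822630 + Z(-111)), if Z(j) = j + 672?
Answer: 1/823191 ≈ 1.2148e-6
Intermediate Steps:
Z(j) = 672 + j
1/(822630 + Z(-111)) = 1/(822630 + (672 - 111)) = 1/(822630 + 561) = 1/823191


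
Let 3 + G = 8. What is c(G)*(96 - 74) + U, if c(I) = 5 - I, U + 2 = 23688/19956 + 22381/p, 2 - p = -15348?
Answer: 16466403/25527050 ≈ 0.64506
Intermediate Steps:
p = 15350 (p = 2 - 1*(-15348) = 2 + 15348 = 15350)
G = 5 (G = -3 + 8 = 5)
U = 16466403/25527050 (U = -2 + (23688/19956 + 22381/15350) = -2 + (23688*(1/19956) + 22381*(1/15350)) = -2 + (1974/1663 + 22381/15350) = -2 + 67520503/25527050 = 16466403/25527050 ≈ 0.64506)
c(G)*(96 - 74) + U = (5 - 1*5)*(96 - 74) + 16466403/25527050 = (5 - 5)*22 + 16466403/25527050 = 0*22 + 16466403/25527050 = 0 + 16466403/25527050 = 16466403/25527050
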